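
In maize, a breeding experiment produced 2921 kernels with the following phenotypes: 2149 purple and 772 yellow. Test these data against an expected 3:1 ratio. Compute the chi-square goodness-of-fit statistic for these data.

Total ratio parts = 4. Expected numbers out of 2921:
  purple: 2921 × 3/4 = 2190.75
  yellow: 2921 × 1/4 = 730.25
χ² = Σ (O − E)² / E
  purple: (2149 − 2190.75)² / 2190.75 = 0.7956
  yellow: (772 − 730.25)² / 730.25 = 2.3869
χ² = 0.7956 + 2.3869 = 3.1825 ≈ 3.183

3.183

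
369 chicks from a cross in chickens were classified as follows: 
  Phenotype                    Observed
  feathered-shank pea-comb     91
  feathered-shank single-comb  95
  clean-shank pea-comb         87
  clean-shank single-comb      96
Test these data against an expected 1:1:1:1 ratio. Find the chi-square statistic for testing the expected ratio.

Under the 1:1:1:1 hypothesis (Σ ratio = 4, N = 369):
  feathered-shank pea-comb: 369 × 1/4 = 92.25
  feathered-shank single-comb: 369 × 1/4 = 92.25
  clean-shank pea-comb: 369 × 1/4 = 92.25
  clean-shank single-comb: 369 × 1/4 = 92.25
χ² = Σ (O − E)² / E
  feathered-shank pea-comb: (91 − 92.25)² / 92.25 = 0.0169
  feathered-shank single-comb: (95 − 92.25)² / 92.25 = 0.0820
  clean-shank pea-comb: (87 − 92.25)² / 92.25 = 0.2988
  clean-shank single-comb: (96 − 92.25)² / 92.25 = 0.1524
χ² = 0.0169 + 0.0820 + 0.2988 + 0.1524 = 0.5501 ≈ 0.550

0.550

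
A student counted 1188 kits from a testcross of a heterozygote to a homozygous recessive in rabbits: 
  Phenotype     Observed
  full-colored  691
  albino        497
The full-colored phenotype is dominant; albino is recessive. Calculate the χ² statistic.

31.680

A testcross of a heterozygote (Aa × aa) gives a 1:1 phenotypic ratio.
Total ratio parts = 2. Expected numbers out of 1188:
  full-colored: 1188 × 1/2 = 594
  albino: 1188 × 1/2 = 594
χ² = Σ (O − E)² / E
  full-colored: (691 − 594)² / 594 = 15.8401
  albino: (497 − 594)² / 594 = 15.8401
χ² = 15.8401 + 15.8401 = 31.6802 ≈ 31.680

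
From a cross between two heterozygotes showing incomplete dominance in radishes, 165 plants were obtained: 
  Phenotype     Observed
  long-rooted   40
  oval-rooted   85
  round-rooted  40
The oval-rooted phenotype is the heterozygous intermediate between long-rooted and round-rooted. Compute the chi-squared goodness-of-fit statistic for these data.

0.152

With incomplete dominance, a heterozygote × heterozygote cross gives a 1:2:1 phenotypic ratio.
Total ratio parts = 4. Expected numbers out of 165:
  long-rooted: 165 × 1/4 = 41.25
  oval-rooted: 165 × 2/4 = 82.5
  round-rooted: 165 × 1/4 = 41.25
χ² = Σ (O − E)² / E
  long-rooted: (40 − 41.25)² / 41.25 = 0.0379
  oval-rooted: (85 − 82.5)² / 82.5 = 0.0758
  round-rooted: (40 − 41.25)² / 41.25 = 0.0379
χ² = 0.0379 + 0.0758 + 0.0379 = 0.1516 ≈ 0.152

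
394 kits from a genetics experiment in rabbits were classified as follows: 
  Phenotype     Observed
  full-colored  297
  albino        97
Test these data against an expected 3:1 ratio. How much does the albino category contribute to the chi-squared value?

Under the 3:1 hypothesis (Σ ratio = 4, N = 394):
  full-colored: 394 × 3/4 = 295.5
  albino: 394 × 1/4 = 98.5
Contribution of albino: (97 − 98.5)² / 98.5 = 0.0228

0.023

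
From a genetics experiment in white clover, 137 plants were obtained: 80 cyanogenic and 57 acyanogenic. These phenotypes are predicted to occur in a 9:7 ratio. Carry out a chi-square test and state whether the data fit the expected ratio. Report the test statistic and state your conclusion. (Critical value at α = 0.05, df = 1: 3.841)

The 9:7 ratio has 16 parts, so with N = 137 the expected counts are:
  cyanogenic: 137 × 9/16 = 77.0625
  acyanogenic: 137 × 7/16 = 59.9375
χ² = Σ (O − E)² / E
  cyanogenic: (80 − 77.0625)² / 77.0625 = 0.1120
  acyanogenic: (57 − 59.9375)² / 59.9375 = 0.1440
χ² = 0.1120 + 0.1440 = 0.256
Degrees of freedom = 2 − 1 = 1; critical value at α = 0.05 is 3.841.
Since 0.256 < 3.841, we fail to reject the null hypothesis — the data are consistent with the 9:7 ratio.

0.256; consistent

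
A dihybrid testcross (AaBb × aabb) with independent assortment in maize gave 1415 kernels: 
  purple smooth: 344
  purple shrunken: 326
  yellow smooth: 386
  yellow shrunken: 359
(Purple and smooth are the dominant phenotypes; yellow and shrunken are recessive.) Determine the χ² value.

5.464

A dihybrid testcross with independent assortment gives a 1:1:1:1 ratio.
Under the 1:1:1:1 hypothesis (Σ ratio = 4, N = 1415):
  purple smooth: 1415 × 1/4 = 353.75
  purple shrunken: 1415 × 1/4 = 353.75
  yellow smooth: 1415 × 1/4 = 353.75
  yellow shrunken: 1415 × 1/4 = 353.75
χ² = Σ (O − E)² / E
  purple smooth: (344 − 353.75)² / 353.75 = 0.2687
  purple shrunken: (326 − 353.75)² / 353.75 = 2.1769
  yellow smooth: (386 − 353.75)² / 353.75 = 2.9401
  yellow shrunken: (359 − 353.75)² / 353.75 = 0.0779
χ² = 0.2687 + 2.1769 + 2.9401 + 0.0779 = 5.4636 ≈ 5.464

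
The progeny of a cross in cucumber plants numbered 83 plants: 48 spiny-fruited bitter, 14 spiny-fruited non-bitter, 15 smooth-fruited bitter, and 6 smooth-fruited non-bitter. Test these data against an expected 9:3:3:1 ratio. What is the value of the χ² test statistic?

0.341

Total ratio parts = 16. Expected numbers out of 83:
  spiny-fruited bitter: 83 × 9/16 = 46.6875
  spiny-fruited non-bitter: 83 × 3/16 = 15.5625
  smooth-fruited bitter: 83 × 3/16 = 15.5625
  smooth-fruited non-bitter: 83 × 1/16 = 5.1875
χ² = Σ (O − E)² / E
  spiny-fruited bitter: (48 − 46.6875)² / 46.6875 = 0.0369
  spiny-fruited non-bitter: (14 − 15.5625)² / 15.5625 = 0.1569
  smooth-fruited bitter: (15 − 15.5625)² / 15.5625 = 0.0203
  smooth-fruited non-bitter: (6 − 5.1875)² / 5.1875 = 0.1273
χ² = 0.0369 + 0.1569 + 0.0203 + 0.1273 = 0.3414 ≈ 0.341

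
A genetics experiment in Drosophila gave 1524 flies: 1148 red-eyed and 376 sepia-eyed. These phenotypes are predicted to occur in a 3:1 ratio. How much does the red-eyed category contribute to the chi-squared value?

The 3:1 ratio has 4 parts, so with N = 1524 the expected counts are:
  red-eyed: 1524 × 3/4 = 1143
  sepia-eyed: 1524 × 1/4 = 381
Contribution of red-eyed: (1148 − 1143)² / 1143 = 0.0219

0.022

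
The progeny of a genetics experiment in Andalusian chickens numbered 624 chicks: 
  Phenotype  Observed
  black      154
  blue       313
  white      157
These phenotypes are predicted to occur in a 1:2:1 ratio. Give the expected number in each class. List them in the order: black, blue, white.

156, 312, 156

Total ratio parts = 4. Expected numbers out of 624:
  black: 624 × 1/4 = 156
  blue: 624 × 2/4 = 312
  white: 624 × 1/4 = 156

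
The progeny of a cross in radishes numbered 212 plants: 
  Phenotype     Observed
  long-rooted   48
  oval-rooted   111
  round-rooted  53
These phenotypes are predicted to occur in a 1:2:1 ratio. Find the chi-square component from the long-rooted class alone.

0.472

Total ratio parts = 4. Expected numbers out of 212:
  long-rooted: 212 × 1/4 = 53
  oval-rooted: 212 × 2/4 = 106
  round-rooted: 212 × 1/4 = 53
Contribution of long-rooted: (48 − 53)² / 53 = 0.4717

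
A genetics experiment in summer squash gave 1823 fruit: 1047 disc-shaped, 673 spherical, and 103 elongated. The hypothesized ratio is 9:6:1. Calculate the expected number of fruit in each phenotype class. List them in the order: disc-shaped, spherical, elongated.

Expected counts for N = 1823 under a 9:6:1 ratio (total parts = 16):
  disc-shaped: 1823 × 9/16 = 1025.4375
  spherical: 1823 × 6/16 = 683.625
  elongated: 1823 × 1/16 = 113.9375

1025.4375, 683.625, 113.9375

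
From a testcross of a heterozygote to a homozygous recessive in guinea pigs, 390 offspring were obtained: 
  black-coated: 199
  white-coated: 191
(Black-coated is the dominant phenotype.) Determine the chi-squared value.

0.164

A testcross of a heterozygote (Aa × aa) gives a 1:1 phenotypic ratio.
Expected counts for N = 390 under a 1:1 ratio (total parts = 2):
  black-coated: 390 × 1/2 = 195
  white-coated: 390 × 1/2 = 195
χ² = Σ (O − E)² / E
  black-coated: (199 − 195)² / 195 = 0.0821
  white-coated: (191 − 195)² / 195 = 0.0821
χ² = 0.0821 + 0.0821 = 0.1642 ≈ 0.164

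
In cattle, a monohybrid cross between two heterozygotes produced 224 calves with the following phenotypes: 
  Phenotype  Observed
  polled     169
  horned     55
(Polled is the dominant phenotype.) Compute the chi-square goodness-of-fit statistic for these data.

0.024

For a monohybrid cross between heterozygotes with complete dominance, the expected phenotypic ratio is 3:1.
Total ratio parts = 4. Expected numbers out of 224:
  polled: 224 × 3/4 = 168
  horned: 224 × 1/4 = 56
χ² = Σ (O − E)² / E
  polled: (169 − 168)² / 168 = 0.0060
  horned: (55 − 56)² / 56 = 0.0179
χ² = 0.0060 + 0.0179 = 0.0239 ≈ 0.024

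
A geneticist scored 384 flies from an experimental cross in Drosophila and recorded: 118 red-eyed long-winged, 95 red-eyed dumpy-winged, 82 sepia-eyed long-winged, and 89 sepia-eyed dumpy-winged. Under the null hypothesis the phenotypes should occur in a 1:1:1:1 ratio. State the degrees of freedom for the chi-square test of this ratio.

A goodness-of-fit test with 4 phenotype classes has df = 4 − 1 = 3.

3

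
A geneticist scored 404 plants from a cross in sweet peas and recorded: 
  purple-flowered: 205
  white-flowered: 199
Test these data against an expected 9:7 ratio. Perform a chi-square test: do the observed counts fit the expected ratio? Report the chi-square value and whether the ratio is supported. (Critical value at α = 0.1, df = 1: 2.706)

Expected counts for N = 404 under a 9:7 ratio (total parts = 16):
  purple-flowered: 404 × 9/16 = 227.25
  white-flowered: 404 × 7/16 = 176.75
χ² = Σ (O − E)² / E
  purple-flowered: (205 − 227.25)² / 227.25 = 2.1785
  white-flowered: (199 − 176.75)² / 176.75 = 2.8009
χ² = 2.1785 + 2.8009 = 4.9794 ≈ 4.979
Degrees of freedom = 2 − 1 = 1; critical value at α = 0.1 is 2.706.
Since 4.979 > 2.706, we reject the null hypothesis — the data do not fit the 9:7 ratio.

4.979; not consistent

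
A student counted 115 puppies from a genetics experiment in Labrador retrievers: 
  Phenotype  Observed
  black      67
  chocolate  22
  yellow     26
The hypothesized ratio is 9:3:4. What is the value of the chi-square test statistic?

0.355

Under the 9:3:4 hypothesis (Σ ratio = 16, N = 115):
  black: 115 × 9/16 = 64.6875
  chocolate: 115 × 3/16 = 21.5625
  yellow: 115 × 4/16 = 28.75
χ² = Σ (O − E)² / E
  black: (67 − 64.6875)² / 64.6875 = 0.0827
  chocolate: (22 − 21.5625)² / 21.5625 = 0.0089
  yellow: (26 − 28.75)² / 28.75 = 0.2630
χ² = 0.0827 + 0.0089 + 0.2630 = 0.3546 ≈ 0.355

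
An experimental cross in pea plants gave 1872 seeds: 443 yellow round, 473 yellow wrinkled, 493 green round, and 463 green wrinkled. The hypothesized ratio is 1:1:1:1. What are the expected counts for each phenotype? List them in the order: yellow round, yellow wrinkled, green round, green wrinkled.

The 1:1:1:1 ratio has 4 parts, so with N = 1872 the expected counts are:
  yellow round: 1872 × 1/4 = 468
  yellow wrinkled: 1872 × 1/4 = 468
  green round: 1872 × 1/4 = 468
  green wrinkled: 1872 × 1/4 = 468

468, 468, 468, 468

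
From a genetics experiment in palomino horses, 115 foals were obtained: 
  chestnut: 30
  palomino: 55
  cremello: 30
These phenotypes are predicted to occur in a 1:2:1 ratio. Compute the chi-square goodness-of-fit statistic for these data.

The 1:2:1 ratio has 4 parts, so with N = 115 the expected counts are:
  chestnut: 115 × 1/4 = 28.75
  palomino: 115 × 2/4 = 57.5
  cremello: 115 × 1/4 = 28.75
χ² = Σ (O − E)² / E
  chestnut: (30 − 28.75)² / 28.75 = 0.0543
  palomino: (55 − 57.5)² / 57.5 = 0.1087
  cremello: (30 − 28.75)² / 28.75 = 0.0543
χ² = 0.0543 + 0.1087 + 0.0543 = 0.2173 ≈ 0.217

0.217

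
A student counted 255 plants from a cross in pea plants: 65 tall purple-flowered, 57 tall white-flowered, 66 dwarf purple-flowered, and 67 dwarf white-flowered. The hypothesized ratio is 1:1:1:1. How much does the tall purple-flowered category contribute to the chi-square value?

Expected counts for N = 255 under a 1:1:1:1 ratio (total parts = 4):
  tall purple-flowered: 255 × 1/4 = 63.75
  tall white-flowered: 255 × 1/4 = 63.75
  dwarf purple-flowered: 255 × 1/4 = 63.75
  dwarf white-flowered: 255 × 1/4 = 63.75
Contribution of tall purple-flowered: (65 − 63.75)² / 63.75 = 0.0245

0.025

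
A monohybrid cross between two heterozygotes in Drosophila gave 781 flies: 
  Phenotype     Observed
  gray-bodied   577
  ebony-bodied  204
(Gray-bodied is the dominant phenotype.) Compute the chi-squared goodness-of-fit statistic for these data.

For a monohybrid cross between heterozygotes with complete dominance, the expected phenotypic ratio is 3:1.
The 3:1 ratio has 4 parts, so with N = 781 the expected counts are:
  gray-bodied: 781 × 3/4 = 585.75
  ebony-bodied: 781 × 1/4 = 195.25
χ² = Σ (O − E)² / E
  gray-bodied: (577 − 585.75)² / 585.75 = 0.1307
  ebony-bodied: (204 − 195.25)² / 195.25 = 0.3921
χ² = 0.1307 + 0.3921 = 0.5228 ≈ 0.523

0.523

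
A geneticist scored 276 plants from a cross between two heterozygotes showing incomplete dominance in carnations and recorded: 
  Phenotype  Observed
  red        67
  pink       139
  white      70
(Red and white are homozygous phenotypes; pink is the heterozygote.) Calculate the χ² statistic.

0.080

With incomplete dominance, a heterozygote × heterozygote cross gives a 1:2:1 phenotypic ratio.
Total ratio parts = 4. Expected numbers out of 276:
  red: 276 × 1/4 = 69
  pink: 276 × 2/4 = 138
  white: 276 × 1/4 = 69
χ² = Σ (O − E)² / E
  red: (67 − 69)² / 69 = 0.0580
  pink: (139 − 138)² / 138 = 0.0072
  white: (70 − 69)² / 69 = 0.0145
χ² = 0.0580 + 0.0072 + 0.0145 = 0.0797 ≈ 0.080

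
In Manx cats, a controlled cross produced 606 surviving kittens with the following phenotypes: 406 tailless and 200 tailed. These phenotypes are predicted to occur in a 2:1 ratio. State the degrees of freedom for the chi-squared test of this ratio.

A goodness-of-fit test with 2 phenotype classes has df = 2 − 1 = 1.

1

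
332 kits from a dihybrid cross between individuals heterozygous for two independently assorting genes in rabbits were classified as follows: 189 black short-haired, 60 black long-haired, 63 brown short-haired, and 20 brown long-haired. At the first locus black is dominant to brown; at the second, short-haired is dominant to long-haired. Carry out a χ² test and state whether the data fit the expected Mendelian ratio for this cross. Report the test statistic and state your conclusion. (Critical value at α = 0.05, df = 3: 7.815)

A dihybrid F₂ with independent assortment and complete dominance at both loci gives a 9:3:3:1 phenotypic ratio.
Under the 9:3:3:1 hypothesis (Σ ratio = 16, N = 332):
  black short-haired: 332 × 9/16 = 186.75
  black long-haired: 332 × 3/16 = 62.25
  brown short-haired: 332 × 3/16 = 62.25
  brown long-haired: 332 × 1/16 = 20.75
χ² = Σ (O − E)² / E
  black short-haired: (189 − 186.75)² / 186.75 = 0.0271
  black long-haired: (60 − 62.25)² / 62.25 = 0.0813
  brown short-haired: (63 − 62.25)² / 62.25 = 0.0090
  brown long-haired: (20 − 20.75)² / 20.75 = 0.0271
χ² = 0.0271 + 0.0813 + 0.0090 + 0.0271 = 0.1445 ≈ 0.145
Degrees of freedom = 4 − 1 = 3; critical value at α = 0.05 is 7.815.
Since 0.145 < 7.815, we fail to reject the null hypothesis — the data are consistent with the 9:3:3:1 ratio.

0.145; consistent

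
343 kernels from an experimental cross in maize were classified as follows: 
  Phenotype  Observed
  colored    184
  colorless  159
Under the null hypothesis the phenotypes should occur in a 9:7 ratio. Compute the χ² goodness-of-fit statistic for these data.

Expected counts for N = 343 under a 9:7 ratio (total parts = 16):
  colored: 343 × 9/16 = 192.9375
  colorless: 343 × 7/16 = 150.0625
χ² = Σ (O − E)² / E
  colored: (184 − 192.9375)² / 192.9375 = 0.4140
  colorless: (159 − 150.0625)² / 150.0625 = 0.5323
χ² = 0.4140 + 0.5323 = 0.9463 ≈ 0.946

0.946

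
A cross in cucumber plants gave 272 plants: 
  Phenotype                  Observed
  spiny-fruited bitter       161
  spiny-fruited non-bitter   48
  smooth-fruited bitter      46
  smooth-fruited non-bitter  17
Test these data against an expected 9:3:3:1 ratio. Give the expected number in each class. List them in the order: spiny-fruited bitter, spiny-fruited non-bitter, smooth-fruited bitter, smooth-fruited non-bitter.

153, 51, 51, 17

The 9:3:3:1 ratio has 16 parts, so with N = 272 the expected counts are:
  spiny-fruited bitter: 272 × 9/16 = 153
  spiny-fruited non-bitter: 272 × 3/16 = 51
  smooth-fruited bitter: 272 × 3/16 = 51
  smooth-fruited non-bitter: 272 × 1/16 = 17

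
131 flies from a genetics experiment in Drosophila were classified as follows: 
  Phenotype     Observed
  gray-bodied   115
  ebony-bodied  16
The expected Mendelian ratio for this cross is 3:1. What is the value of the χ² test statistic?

11.422

Under the 3:1 hypothesis (Σ ratio = 4, N = 131):
  gray-bodied: 131 × 3/4 = 98.25
  ebony-bodied: 131 × 1/4 = 32.75
χ² = Σ (O − E)² / E
  gray-bodied: (115 − 98.25)² / 98.25 = 2.8556
  ebony-bodied: (16 − 32.75)² / 32.75 = 8.5668
χ² = 2.8556 + 8.5668 = 11.4224 ≈ 11.422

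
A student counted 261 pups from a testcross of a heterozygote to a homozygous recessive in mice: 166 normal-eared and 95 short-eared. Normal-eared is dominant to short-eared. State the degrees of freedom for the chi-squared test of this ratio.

A testcross of a heterozygote (Aa × aa) gives a 1:1 phenotypic ratio.
A goodness-of-fit test with 2 phenotype classes has df = 2 − 1 = 1.

1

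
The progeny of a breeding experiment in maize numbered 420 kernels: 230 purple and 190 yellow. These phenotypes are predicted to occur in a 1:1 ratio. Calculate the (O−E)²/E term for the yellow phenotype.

Under the 1:1 hypothesis (Σ ratio = 2, N = 420):
  purple: 420 × 1/2 = 210
  yellow: 420 × 1/2 = 210
Contribution of yellow: (190 − 210)² / 210 = 1.9048

1.905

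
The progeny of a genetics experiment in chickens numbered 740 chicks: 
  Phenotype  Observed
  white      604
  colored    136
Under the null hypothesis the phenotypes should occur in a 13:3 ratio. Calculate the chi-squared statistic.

0.067

Under the 13:3 hypothesis (Σ ratio = 16, N = 740):
  white: 740 × 13/16 = 601.25
  colored: 740 × 3/16 = 138.75
χ² = Σ (O − E)² / E
  white: (604 − 601.25)² / 601.25 = 0.0126
  colored: (136 − 138.75)² / 138.75 = 0.0545
χ² = 0.0126 + 0.0545 = 0.0671 ≈ 0.067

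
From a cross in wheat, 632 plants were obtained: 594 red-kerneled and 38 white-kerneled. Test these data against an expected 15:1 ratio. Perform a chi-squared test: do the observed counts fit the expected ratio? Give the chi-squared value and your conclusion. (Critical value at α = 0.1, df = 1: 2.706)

0.061; consistent

Total ratio parts = 16. Expected numbers out of 632:
  red-kerneled: 632 × 15/16 = 592.5
  white-kerneled: 632 × 1/16 = 39.5
χ² = Σ (O − E)² / E
  red-kerneled: (594 − 592.5)² / 592.5 = 0.0038
  white-kerneled: (38 − 39.5)² / 39.5 = 0.0570
χ² = 0.0038 + 0.0570 = 0.0608 ≈ 0.061
Degrees of freedom = 2 − 1 = 1; critical value at α = 0.1 is 2.706.
Since 0.061 < 2.706, we fail to reject the null hypothesis — the data are consistent with the 15:1 ratio.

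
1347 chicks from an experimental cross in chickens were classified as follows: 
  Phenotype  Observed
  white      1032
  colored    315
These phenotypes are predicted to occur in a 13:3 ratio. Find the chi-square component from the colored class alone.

15.436

The 13:3 ratio has 16 parts, so with N = 1347 the expected counts are:
  white: 1347 × 13/16 = 1094.4375
  colored: 1347 × 3/16 = 252.5625
Contribution of colored: (315 − 252.5625)² / 252.5625 = 15.4356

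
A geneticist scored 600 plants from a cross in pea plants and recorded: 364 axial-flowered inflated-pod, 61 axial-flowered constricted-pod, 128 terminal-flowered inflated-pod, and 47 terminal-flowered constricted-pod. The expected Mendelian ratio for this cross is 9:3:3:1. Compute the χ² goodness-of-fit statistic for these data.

Total ratio parts = 16. Expected numbers out of 600:
  axial-flowered inflated-pod: 600 × 9/16 = 337.5
  axial-flowered constricted-pod: 600 × 3/16 = 112.5
  terminal-flowered inflated-pod: 600 × 3/16 = 112.5
  terminal-flowered constricted-pod: 600 × 1/16 = 37.5
χ² = Σ (O − E)² / E
  axial-flowered inflated-pod: (364 − 337.5)² / 337.5 = 2.0807
  axial-flowered constricted-pod: (61 − 112.5)² / 112.5 = 23.5756
  terminal-flowered inflated-pod: (128 − 112.5)² / 112.5 = 2.1356
  terminal-flowered constricted-pod: (47 − 37.5)² / 37.5 = 2.4067
χ² = 2.0807 + 23.5756 + 2.1356 + 2.4067 = 30.1986 ≈ 30.199

30.199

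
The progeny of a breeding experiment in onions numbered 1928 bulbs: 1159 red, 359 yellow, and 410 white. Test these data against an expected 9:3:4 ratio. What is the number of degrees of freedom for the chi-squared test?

A goodness-of-fit test with 3 phenotype classes has df = 3 − 1 = 2.

2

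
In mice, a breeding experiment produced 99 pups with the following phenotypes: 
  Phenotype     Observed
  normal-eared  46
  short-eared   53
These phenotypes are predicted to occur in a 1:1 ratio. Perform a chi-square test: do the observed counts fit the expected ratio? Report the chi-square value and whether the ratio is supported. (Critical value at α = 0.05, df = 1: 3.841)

0.495; consistent

Expected counts for N = 99 under a 1:1 ratio (total parts = 2):
  normal-eared: 99 × 1/2 = 49.5
  short-eared: 99 × 1/2 = 49.5
χ² = Σ (O − E)² / E
  normal-eared: (46 − 49.5)² / 49.5 = 0.2475
  short-eared: (53 − 49.5)² / 49.5 = 0.2475
χ² = 0.2475 + 0.2475 = 0.495
Degrees of freedom = 2 − 1 = 1; critical value at α = 0.05 is 3.841.
Since 0.495 < 3.841, we fail to reject the null hypothesis — the data are consistent with the 1:1 ratio.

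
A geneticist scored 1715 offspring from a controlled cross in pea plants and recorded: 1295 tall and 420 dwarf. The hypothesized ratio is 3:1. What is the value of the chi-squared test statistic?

The 3:1 ratio has 4 parts, so with N = 1715 the expected counts are:
  tall: 1715 × 3/4 = 1286.25
  dwarf: 1715 × 1/4 = 428.75
χ² = Σ (O − E)² / E
  tall: (1295 − 1286.25)² / 1286.25 = 0.0595
  dwarf: (420 − 428.75)² / 428.75 = 0.1786
χ² = 0.0595 + 0.1786 = 0.2381 ≈ 0.238

0.238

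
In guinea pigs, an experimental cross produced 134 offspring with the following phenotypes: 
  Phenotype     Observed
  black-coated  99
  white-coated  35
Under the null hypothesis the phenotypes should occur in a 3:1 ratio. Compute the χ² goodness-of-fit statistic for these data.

Under the 3:1 hypothesis (Σ ratio = 4, N = 134):
  black-coated: 134 × 3/4 = 100.5
  white-coated: 134 × 1/4 = 33.5
χ² = Σ (O − E)² / E
  black-coated: (99 − 100.5)² / 100.5 = 0.0224
  white-coated: (35 − 33.5)² / 33.5 = 0.0672
χ² = 0.0224 + 0.0672 = 0.0896 ≈ 0.090

0.090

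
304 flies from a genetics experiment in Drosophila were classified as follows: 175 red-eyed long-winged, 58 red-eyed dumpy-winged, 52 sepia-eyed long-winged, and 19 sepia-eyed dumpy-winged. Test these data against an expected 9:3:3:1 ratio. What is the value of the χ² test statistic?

Expected counts for N = 304 under a 9:3:3:1 ratio (total parts = 16):
  red-eyed long-winged: 304 × 9/16 = 171
  red-eyed dumpy-winged: 304 × 3/16 = 57
  sepia-eyed long-winged: 304 × 3/16 = 57
  sepia-eyed dumpy-winged: 304 × 1/16 = 19
χ² = Σ (O − E)² / E
  red-eyed long-winged: (175 − 171)² / 171 = 0.0936
  red-eyed dumpy-winged: (58 − 57)² / 57 = 0.0175
  sepia-eyed long-winged: (52 − 57)² / 57 = 0.4386
  sepia-eyed dumpy-winged: (19 − 19)² / 19 = 0.0000
χ² = 0.0936 + 0.0175 + 0.4386 + 0.0000 = 0.5497 ≈ 0.550

0.550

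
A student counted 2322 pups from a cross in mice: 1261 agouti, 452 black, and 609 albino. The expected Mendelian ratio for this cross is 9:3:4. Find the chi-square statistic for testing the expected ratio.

Expected counts for N = 2322 under a 9:3:4 ratio (total parts = 16):
  agouti: 2322 × 9/16 = 1306.125
  black: 2322 × 3/16 = 435.375
  albino: 2322 × 4/16 = 580.5
χ² = Σ (O − E)² / E
  agouti: (1261 − 1306.125)² / 1306.125 = 1.5590
  black: (452 − 435.375)² / 435.375 = 0.6348
  albino: (609 − 580.5)² / 580.5 = 1.3992
χ² = 1.5590 + 0.6348 + 1.3992 = 3.593

3.593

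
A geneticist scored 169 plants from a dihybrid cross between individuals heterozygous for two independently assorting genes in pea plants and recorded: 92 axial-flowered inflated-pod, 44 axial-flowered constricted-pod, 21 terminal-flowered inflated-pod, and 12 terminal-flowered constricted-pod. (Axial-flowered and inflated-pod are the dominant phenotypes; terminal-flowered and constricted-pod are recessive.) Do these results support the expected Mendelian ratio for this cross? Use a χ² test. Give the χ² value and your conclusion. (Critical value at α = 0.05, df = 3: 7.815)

A dihybrid F₂ with independent assortment and complete dominance at both loci gives a 9:3:3:1 phenotypic ratio.
Total ratio parts = 16. Expected numbers out of 169:
  axial-flowered inflated-pod: 169 × 9/16 = 95.0625
  axial-flowered constricted-pod: 169 × 3/16 = 31.6875
  terminal-flowered inflated-pod: 169 × 3/16 = 31.6875
  terminal-flowered constricted-pod: 169 × 1/16 = 10.5625
χ² = Σ (O − E)² / E
  axial-flowered inflated-pod: (92 − 95.0625)² / 95.0625 = 0.0987
  axial-flowered constricted-pod: (44 − 31.6875)² / 31.6875 = 4.7841
  terminal-flowered inflated-pod: (21 − 31.6875)² / 31.6875 = 3.6047
  terminal-flowered constricted-pod: (12 − 10.5625)² / 10.5625 = 0.1956
χ² = 0.0987 + 4.7841 + 3.6047 + 0.1956 = 8.6831 ≈ 8.683
Degrees of freedom = 4 − 1 = 3; critical value at α = 0.05 is 7.815.
Since 8.683 > 7.815, we reject the null hypothesis — the data do not fit the 9:3:3:1 ratio.

8.683; not consistent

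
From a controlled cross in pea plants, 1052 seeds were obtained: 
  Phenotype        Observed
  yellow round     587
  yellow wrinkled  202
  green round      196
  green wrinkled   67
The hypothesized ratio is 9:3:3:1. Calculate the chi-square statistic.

The 9:3:3:1 ratio has 16 parts, so with N = 1052 the expected counts are:
  yellow round: 1052 × 9/16 = 591.75
  yellow wrinkled: 1052 × 3/16 = 197.25
  green round: 1052 × 3/16 = 197.25
  green wrinkled: 1052 × 1/16 = 65.75
χ² = Σ (O − E)² / E
  yellow round: (587 − 591.75)² / 591.75 = 0.0381
  yellow wrinkled: (202 − 197.25)² / 197.25 = 0.1144
  green round: (196 − 197.25)² / 197.25 = 0.0079
  green wrinkled: (67 − 65.75)² / 65.75 = 0.0238
χ² = 0.0381 + 0.1144 + 0.0079 + 0.0238 = 0.1842 ≈ 0.184

0.184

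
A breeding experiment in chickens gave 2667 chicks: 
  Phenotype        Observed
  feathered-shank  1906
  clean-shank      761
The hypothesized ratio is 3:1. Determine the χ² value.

17.764

The 3:1 ratio has 4 parts, so with N = 2667 the expected counts are:
  feathered-shank: 2667 × 3/4 = 2000.25
  clean-shank: 2667 × 1/4 = 666.75
χ² = Σ (O − E)² / E
  feathered-shank: (1906 − 2000.25)² / 2000.25 = 4.4410
  clean-shank: (761 − 666.75)² / 666.75 = 13.3229
χ² = 4.4410 + 13.3229 = 17.7639 ≈ 17.764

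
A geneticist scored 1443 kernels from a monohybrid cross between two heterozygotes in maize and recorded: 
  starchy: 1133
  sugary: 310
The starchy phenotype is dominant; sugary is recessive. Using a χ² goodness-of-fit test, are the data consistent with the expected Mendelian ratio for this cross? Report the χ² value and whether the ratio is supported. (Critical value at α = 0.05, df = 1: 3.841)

9.519; not consistent

For a monohybrid cross between heterozygotes with complete dominance, the expected phenotypic ratio is 3:1.
Total ratio parts = 4. Expected numbers out of 1443:
  starchy: 1443 × 3/4 = 1082.25
  sugary: 1443 × 1/4 = 360.75
χ² = Σ (O − E)² / E
  starchy: (1133 − 1082.25)² / 1082.25 = 2.3798
  sugary: (310 − 360.75)² / 360.75 = 7.1395
χ² = 2.3798 + 7.1395 = 9.5193 ≈ 9.519
Degrees of freedom = 2 − 1 = 1; critical value at α = 0.05 is 3.841.
Since 9.519 > 3.841, we reject the null hypothesis — the data do not fit the 3:1 ratio.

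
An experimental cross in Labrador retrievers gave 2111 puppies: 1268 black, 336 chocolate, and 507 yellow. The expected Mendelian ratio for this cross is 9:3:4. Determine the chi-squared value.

Total ratio parts = 16. Expected numbers out of 2111:
  black: 2111 × 9/16 = 1187.4375
  chocolate: 2111 × 3/16 = 395.8125
  yellow: 2111 × 4/16 = 527.75
χ² = Σ (O − E)² / E
  black: (1268 − 1187.4375)² / 1187.4375 = 5.4658
  chocolate: (336 − 395.8125)² / 395.8125 = 9.0385
  yellow: (507 − 527.75)² / 527.75 = 0.8158
χ² = 5.4658 + 9.0385 + 0.8158 = 15.3201 ≈ 15.320

15.320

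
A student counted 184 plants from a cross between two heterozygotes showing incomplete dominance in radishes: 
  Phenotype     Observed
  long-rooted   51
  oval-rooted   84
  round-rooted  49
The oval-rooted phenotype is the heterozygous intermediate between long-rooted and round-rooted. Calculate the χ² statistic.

With incomplete dominance, a heterozygote × heterozygote cross gives a 1:2:1 phenotypic ratio.
Under the 1:2:1 hypothesis (Σ ratio = 4, N = 184):
  long-rooted: 184 × 1/4 = 46
  oval-rooted: 184 × 2/4 = 92
  round-rooted: 184 × 1/4 = 46
χ² = Σ (O − E)² / E
  long-rooted: (51 − 46)² / 46 = 0.5435
  oval-rooted: (84 − 92)² / 92 = 0.6957
  round-rooted: (49 − 46)² / 46 = 0.1957
χ² = 0.5435 + 0.6957 + 0.1957 = 1.4349 ≈ 1.435

1.435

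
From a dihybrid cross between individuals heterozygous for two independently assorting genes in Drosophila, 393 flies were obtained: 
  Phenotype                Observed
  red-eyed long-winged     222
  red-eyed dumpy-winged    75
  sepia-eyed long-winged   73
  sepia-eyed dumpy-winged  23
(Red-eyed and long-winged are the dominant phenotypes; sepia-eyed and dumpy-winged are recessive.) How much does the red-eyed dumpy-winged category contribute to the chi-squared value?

0.023

A dihybrid F₂ with independent assortment and complete dominance at both loci gives a 9:3:3:1 phenotypic ratio.
The 9:3:3:1 ratio has 16 parts, so with N = 393 the expected counts are:
  red-eyed long-winged: 393 × 9/16 = 221.0625
  red-eyed dumpy-winged: 393 × 3/16 = 73.6875
  sepia-eyed long-winged: 393 × 3/16 = 73.6875
  sepia-eyed dumpy-winged: 393 × 1/16 = 24.5625
Contribution of red-eyed dumpy-winged: (75 − 73.6875)² / 73.6875 = 0.0234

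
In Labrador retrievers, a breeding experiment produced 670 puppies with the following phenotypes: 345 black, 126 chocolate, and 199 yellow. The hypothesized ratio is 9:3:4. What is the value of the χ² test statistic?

8.621

The 9:3:4 ratio has 16 parts, so with N = 670 the expected counts are:
  black: 670 × 9/16 = 376.875
  chocolate: 670 × 3/16 = 125.625
  yellow: 670 × 4/16 = 167.5
χ² = Σ (O − E)² / E
  black: (345 − 376.875)² / 376.875 = 2.6959
  chocolate: (126 − 125.625)² / 125.625 = 0.0011
  yellow: (199 − 167.5)² / 167.5 = 5.9239
χ² = 2.6959 + 0.0011 + 5.9239 = 8.6209 ≈ 8.621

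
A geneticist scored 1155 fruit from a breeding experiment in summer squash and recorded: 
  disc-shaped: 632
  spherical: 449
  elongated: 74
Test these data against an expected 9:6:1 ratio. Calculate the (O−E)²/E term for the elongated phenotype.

Under the 9:6:1 hypothesis (Σ ratio = 16, N = 1155):
  disc-shaped: 1155 × 9/16 = 649.6875
  spherical: 1155 × 6/16 = 433.125
  elongated: 1155 × 1/16 = 72.1875
Contribution of elongated: (74 − 72.1875)² / 72.1875 = 0.0455

0.046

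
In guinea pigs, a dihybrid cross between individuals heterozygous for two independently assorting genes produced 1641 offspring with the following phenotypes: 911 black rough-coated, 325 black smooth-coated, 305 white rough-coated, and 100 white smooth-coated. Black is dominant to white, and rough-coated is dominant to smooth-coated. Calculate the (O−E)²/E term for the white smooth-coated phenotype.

A dihybrid F₂ with independent assortment and complete dominance at both loci gives a 9:3:3:1 phenotypic ratio.
Under the 9:3:3:1 hypothesis (Σ ratio = 16, N = 1641):
  black rough-coated: 1641 × 9/16 = 923.0625
  black smooth-coated: 1641 × 3/16 = 307.6875
  white rough-coated: 1641 × 3/16 = 307.6875
  white smooth-coated: 1641 × 1/16 = 102.5625
Contribution of white smooth-coated: (100 − 102.5625)² / 102.5625 = 0.0640

0.064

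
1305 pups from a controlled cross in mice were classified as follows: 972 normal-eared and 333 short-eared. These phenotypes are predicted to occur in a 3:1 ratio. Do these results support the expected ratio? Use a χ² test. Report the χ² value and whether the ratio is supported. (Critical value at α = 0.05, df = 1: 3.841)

Total ratio parts = 4. Expected numbers out of 1305:
  normal-eared: 1305 × 3/4 = 978.75
  short-eared: 1305 × 1/4 = 326.25
χ² = Σ (O − E)² / E
  normal-eared: (972 − 978.75)² / 978.75 = 0.0466
  short-eared: (333 − 326.25)² / 326.25 = 0.1397
χ² = 0.0466 + 0.1397 = 0.1863 ≈ 0.186
Degrees of freedom = 2 − 1 = 1; critical value at α = 0.05 is 3.841.
Since 0.186 < 3.841, we fail to reject the null hypothesis — the data are consistent with the 3:1 ratio.

0.186; consistent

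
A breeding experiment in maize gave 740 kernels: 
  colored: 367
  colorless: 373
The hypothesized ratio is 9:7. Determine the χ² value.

13.319

Under the 9:7 hypothesis (Σ ratio = 16, N = 740):
  colored: 740 × 9/16 = 416.25
  colorless: 740 × 7/16 = 323.75
χ² = Σ (O − E)² / E
  colored: (367 − 416.25)² / 416.25 = 5.8272
  colorless: (373 − 323.75)² / 323.75 = 7.4921
χ² = 5.8272 + 7.4921 = 13.3193 ≈ 13.319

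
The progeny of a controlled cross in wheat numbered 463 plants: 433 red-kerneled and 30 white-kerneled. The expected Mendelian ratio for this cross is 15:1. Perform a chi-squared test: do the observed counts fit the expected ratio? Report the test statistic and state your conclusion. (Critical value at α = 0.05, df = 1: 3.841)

The 15:1 ratio has 16 parts, so with N = 463 the expected counts are:
  red-kerneled: 463 × 15/16 = 434.0625
  white-kerneled: 463 × 1/16 = 28.9375
χ² = Σ (O − E)² / E
  red-kerneled: (433 − 434.0625)² / 434.0625 = 0.0026
  white-kerneled: (30 − 28.9375)² / 28.9375 = 0.0390
χ² = 0.0026 + 0.0390 = 0.0416 ≈ 0.042
Degrees of freedom = 2 − 1 = 1; critical value at α = 0.05 is 3.841.
Since 0.042 < 3.841, we fail to reject the null hypothesis — the data are consistent with the 15:1 ratio.

0.042; consistent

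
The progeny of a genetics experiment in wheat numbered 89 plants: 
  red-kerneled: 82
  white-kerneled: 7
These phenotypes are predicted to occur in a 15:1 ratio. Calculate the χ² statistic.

Under the 15:1 hypothesis (Σ ratio = 16, N = 89):
  red-kerneled: 89 × 15/16 = 83.4375
  white-kerneled: 89 × 1/16 = 5.5625
χ² = Σ (O − E)² / E
  red-kerneled: (82 − 83.4375)² / 83.4375 = 0.0248
  white-kerneled: (7 − 5.5625)² / 5.5625 = 0.3715
χ² = 0.0248 + 0.3715 = 0.3963 ≈ 0.396

0.396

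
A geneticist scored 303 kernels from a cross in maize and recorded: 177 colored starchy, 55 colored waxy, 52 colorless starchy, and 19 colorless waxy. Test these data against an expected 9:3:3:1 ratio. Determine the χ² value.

0.718

Under the 9:3:3:1 hypothesis (Σ ratio = 16, N = 303):
  colored starchy: 303 × 9/16 = 170.4375
  colored waxy: 303 × 3/16 = 56.8125
  colorless starchy: 303 × 3/16 = 56.8125
  colorless waxy: 303 × 1/16 = 18.9375
χ² = Σ (O − E)² / E
  colored starchy: (177 − 170.4375)² / 170.4375 = 0.2527
  colored waxy: (55 − 56.8125)² / 56.8125 = 0.0578
  colorless starchy: (52 − 56.8125)² / 56.8125 = 0.4077
  colorless waxy: (19 − 18.9375)² / 18.9375 = 0.0002
χ² = 0.2527 + 0.0578 + 0.4077 + 0.0002 = 0.7184 ≈ 0.718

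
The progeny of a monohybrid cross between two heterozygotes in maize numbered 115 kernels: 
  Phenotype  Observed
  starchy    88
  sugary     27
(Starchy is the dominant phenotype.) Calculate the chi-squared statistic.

For a monohybrid cross between heterozygotes with complete dominance, the expected phenotypic ratio is 3:1.
The 3:1 ratio has 4 parts, so with N = 115 the expected counts are:
  starchy: 115 × 3/4 = 86.25
  sugary: 115 × 1/4 = 28.75
χ² = Σ (O − E)² / E
  starchy: (88 − 86.25)² / 86.25 = 0.0355
  sugary: (27 − 28.75)² / 28.75 = 0.1065
χ² = 0.0355 + 0.1065 = 0.142

0.142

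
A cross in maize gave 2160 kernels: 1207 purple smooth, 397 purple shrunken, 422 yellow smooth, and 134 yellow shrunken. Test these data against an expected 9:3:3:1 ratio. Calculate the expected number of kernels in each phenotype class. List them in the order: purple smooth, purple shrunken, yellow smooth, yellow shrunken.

Under the 9:3:3:1 hypothesis (Σ ratio = 16, N = 2160):
  purple smooth: 2160 × 9/16 = 1215
  purple shrunken: 2160 × 3/16 = 405
  yellow smooth: 2160 × 3/16 = 405
  yellow shrunken: 2160 × 1/16 = 135

1215, 405, 405, 135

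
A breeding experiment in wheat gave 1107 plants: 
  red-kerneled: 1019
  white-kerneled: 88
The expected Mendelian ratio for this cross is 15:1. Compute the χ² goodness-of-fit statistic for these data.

Expected counts for N = 1107 under a 15:1 ratio (total parts = 16):
  red-kerneled: 1107 × 15/16 = 1037.8125
  white-kerneled: 1107 × 1/16 = 69.1875
χ² = Σ (O − E)² / E
  red-kerneled: (1019 − 1037.8125)² / 1037.8125 = 0.3410
  white-kerneled: (88 − 69.1875)² / 69.1875 = 5.1152
χ² = 0.3410 + 5.1152 = 5.4562 ≈ 5.456

5.456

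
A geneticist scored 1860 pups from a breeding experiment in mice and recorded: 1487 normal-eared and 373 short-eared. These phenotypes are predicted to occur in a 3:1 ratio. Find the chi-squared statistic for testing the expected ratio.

24.270

Expected counts for N = 1860 under a 3:1 ratio (total parts = 4):
  normal-eared: 1860 × 3/4 = 1395
  short-eared: 1860 × 1/4 = 465
χ² = Σ (O − E)² / E
  normal-eared: (1487 − 1395)² / 1395 = 6.0674
  short-eared: (373 − 465)² / 465 = 18.2022
χ² = 6.0674 + 18.2022 = 24.2696 ≈ 24.270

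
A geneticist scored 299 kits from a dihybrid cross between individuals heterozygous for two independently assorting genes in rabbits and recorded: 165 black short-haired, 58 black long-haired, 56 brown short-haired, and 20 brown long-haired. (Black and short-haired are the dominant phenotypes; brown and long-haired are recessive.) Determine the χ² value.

0.220

A dihybrid F₂ with independent assortment and complete dominance at both loci gives a 9:3:3:1 phenotypic ratio.
Under the 9:3:3:1 hypothesis (Σ ratio = 16, N = 299):
  black short-haired: 299 × 9/16 = 168.1875
  black long-haired: 299 × 3/16 = 56.0625
  brown short-haired: 299 × 3/16 = 56.0625
  brown long-haired: 299 × 1/16 = 18.6875
χ² = Σ (O − E)² / E
  black short-haired: (165 − 168.1875)² / 168.1875 = 0.0604
  black long-haired: (58 − 56.0625)² / 56.0625 = 0.0670
  brown short-haired: (56 − 56.0625)² / 56.0625 = 0.0001
  brown long-haired: (20 − 18.6875)² / 18.6875 = 0.0922
χ² = 0.0604 + 0.0670 + 0.0001 + 0.0922 = 0.2197 ≈ 0.220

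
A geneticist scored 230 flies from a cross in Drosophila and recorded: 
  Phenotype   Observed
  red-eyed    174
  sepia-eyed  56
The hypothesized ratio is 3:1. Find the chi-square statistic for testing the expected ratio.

0.052

Total ratio parts = 4. Expected numbers out of 230:
  red-eyed: 230 × 3/4 = 172.5
  sepia-eyed: 230 × 1/4 = 57.5
χ² = Σ (O − E)² / E
  red-eyed: (174 − 172.5)² / 172.5 = 0.0130
  sepia-eyed: (56 − 57.5)² / 57.5 = 0.0391
χ² = 0.0130 + 0.0391 = 0.0521 ≈ 0.052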